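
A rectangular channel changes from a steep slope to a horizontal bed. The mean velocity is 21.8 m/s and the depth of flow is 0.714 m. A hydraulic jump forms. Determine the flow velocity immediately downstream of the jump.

Fr₁ = V₁/√(g·y₁) = 21.8/√(9.81×0.714) = 8.24.
By Bélanger, y₂/y₁ = ½[√(1 + 8Fr₁²) − 1] = ½[√543.8 − 1] = 11.2.
y₂ = 11.2 × 0.714 = 7.97 m.
q = V₁·y₁ = 21.8 × 0.714 = 15.6 m²/s.
V₂ = q/y₂ = 15.6/7.97 = 1.95 m/s.

V₂ = 1.95 m/s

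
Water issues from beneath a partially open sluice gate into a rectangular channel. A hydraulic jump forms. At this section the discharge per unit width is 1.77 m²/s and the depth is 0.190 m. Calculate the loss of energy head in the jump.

V₁ = q/y₁ = 1.77/0.190 = 9.32 m/s. Fr₁ = V₁/√(g·y₁) = 9.32/√(9.81×0.190) = 6.82.
From the momentum equation for a rectangular channel, y₂/y₁ = ½[√(1 + 8Fr₁²) − 1] = ½[√373.5 − 1] = 9.16.
y₂ = 9.16 × 0.190 = 1.74 m.
Head loss: ΔE = (y₂ − y₁)³/(4y₁y₂) = (1.74 − 0.190)³/(4×0.190×1.74) = 3.73/1.32 = 2.82 m.

ΔE = 2.82 m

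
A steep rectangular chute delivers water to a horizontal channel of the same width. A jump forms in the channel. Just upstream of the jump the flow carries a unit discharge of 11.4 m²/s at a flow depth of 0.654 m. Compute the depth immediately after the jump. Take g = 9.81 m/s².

V₁ = q/y₁ = 11.4/0.654 = 17.4 m/s. Fr₁ = V₁/√(g·y₁) = 17.4/√(9.81×0.654) = 6.88.
Sequent-depth ratio: y₂/y₁ = ½[√(1 + 8Fr₁²) − 1] = ½[√379.9 − 1] = 9.25.
y₂ = 9.25 × 0.654 = 6.05 m.

y₂ = 6.05 m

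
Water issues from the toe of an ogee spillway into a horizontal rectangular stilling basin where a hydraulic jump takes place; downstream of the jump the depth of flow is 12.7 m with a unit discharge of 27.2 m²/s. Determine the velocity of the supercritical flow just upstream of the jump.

V₂ = q/y₂ = 27.2/12.7 = 2.14 m/s; Fr₂ = V₂/√(g·y₂) = 0.192.
From the momentum equation (using Fr₂), y₁/y₂ = ½[√(1 + 8Fr₂²) − 1] = ½[√1.295 − 1] = 0.0689.
y₁ = 0.0689 × 12.7 = 0.875 m.
V₁ = q/y₁ = 27.2/0.875 = 31.1 m/s.

V₁ = 31.1 m/s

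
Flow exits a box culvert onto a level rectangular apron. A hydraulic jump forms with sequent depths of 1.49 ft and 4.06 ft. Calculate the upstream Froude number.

Fr₁ = 2.25

For a rectangular channel the momentum equation gives q² = ½·g·y₁·y₂·(y₁ + y₂) = ½×32.2×1.49×4.06×5.55 = 541.
q = √541 = 23.2 ft²/s.
V₁ = q/y₁ = 15.6 ft/s; Fr₁ = V₁/√(g·y₁) = 2.25.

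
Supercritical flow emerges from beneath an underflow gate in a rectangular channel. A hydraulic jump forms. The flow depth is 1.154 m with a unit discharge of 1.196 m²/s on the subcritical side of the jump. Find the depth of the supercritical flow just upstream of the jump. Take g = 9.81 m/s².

V₂ = q/y₂ = 1.196/1.154 = 1.036 m/s; Fr₂ = V₂/√(g·y₂) = 0.3080.
Since the conjugate-depth ratio holds either way, y₁/y₂ = ½[√(1 + 8Fr₂²) − 1] = ½[√1.7590 − 1] = 0.1631.
y₁ = 0.1631 × 1.154 = 0.1883 m.

y₁ = 0.1883 m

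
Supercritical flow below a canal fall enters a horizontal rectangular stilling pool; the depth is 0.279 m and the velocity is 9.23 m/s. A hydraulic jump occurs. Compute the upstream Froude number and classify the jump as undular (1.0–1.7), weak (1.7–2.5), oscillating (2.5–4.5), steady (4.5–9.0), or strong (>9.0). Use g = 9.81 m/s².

Fr₁ = 5.58; steady jump

Fr₁ = V₁/√(g·y₁) = 9.23/√(9.81×0.279) = 5.58.
Fr₁ = 5.58 lies in the steady range.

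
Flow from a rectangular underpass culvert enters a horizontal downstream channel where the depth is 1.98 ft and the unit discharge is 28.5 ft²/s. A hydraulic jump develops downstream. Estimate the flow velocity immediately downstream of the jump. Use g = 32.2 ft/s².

V₁ = q/y₁ = 28.5/1.98 = 14.4 ft/s. Fr₁ = V₁/√(g·y₁) = 14.4/√(32.2×1.98) = 1.80.
From the momentum equation for a rectangular channel, y₂/y₁ = ½[√(1 + 8Fr₁²) − 1] = ½[√27.00 − 1] = 2.10.
y₂ = 2.10 × 1.98 = 4.15 ft.
V₂ = q/y₂ = 28.5/4.15 = 6.86 ft/s.

V₂ = 6.86 ft/s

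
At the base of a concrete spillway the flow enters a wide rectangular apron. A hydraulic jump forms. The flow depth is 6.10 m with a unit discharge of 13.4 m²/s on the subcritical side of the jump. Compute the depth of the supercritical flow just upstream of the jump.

V₂ = q/y₂ = 13.4/6.10 = 2.20 m/s; Fr₂ = V₂/√(g·y₂) = 0.284.
From the momentum equation (using Fr₂), y₁/y₂ = ½[√(1 + 8Fr₂²) − 1] = ½[√1.645 − 1] = 0.141.
y₁ = 0.141 × 6.10 = 0.862 m.

y₁ = 0.862 m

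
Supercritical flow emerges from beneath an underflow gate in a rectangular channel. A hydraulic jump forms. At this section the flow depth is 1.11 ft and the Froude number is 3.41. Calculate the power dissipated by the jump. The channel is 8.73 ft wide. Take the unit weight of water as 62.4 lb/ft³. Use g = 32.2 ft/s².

P = 53.7 hp

Fr₁ = 3.41 (given).
Conjugate-depth relation: y₂/y₁ = ½[√(1 + 8Fr₁²) − 1] = ½[√94.02 − 1] = 4.35.
y₂ = 4.35 × 1.11 = 4.83 ft.
V₁ = Fr₁·√(g·y₁) = 3.41×√(32.2×1.11) = 20.4 ft/s; q = V₁·y₁ = 22.6 ft²/s. V₂ = q/y₂ = 22.6/4.83 = 4.69 ft/s. E₁ = y₁ + V₁²/2g = 7.56 ft; E₂ = y₂ + V₂²/2g = 5.17 ft. ΔE = E₁ − E₂ = 2.40 ft.
Q = q·b = 22.6 × 8.73 = 198 cfs. P = γ·Q·ΔE/550 = 62.4 × 198 × 2.40 / 550 = 53.7 hp.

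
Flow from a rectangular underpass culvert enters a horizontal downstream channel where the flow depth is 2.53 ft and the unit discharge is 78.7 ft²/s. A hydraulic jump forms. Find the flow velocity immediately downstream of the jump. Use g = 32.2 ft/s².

V₂ = 7.07 ft/s

V₁ = q/y₁ = 78.7/2.53 = 31.1 ft/s. Fr₁ = V₁/√(g·y₁) = 31.1/√(32.2×2.53) = 3.45.
Sequent-depth ratio: y₂/y₁ = ½[√(1 + 8Fr₁²) − 1] = ½[√96.02 − 1] = 4.40.
y₂ = 4.40 × 2.53 = 11.1 ft.
V₂ = q/y₂ = 78.7/11.1 = 7.07 ft/s.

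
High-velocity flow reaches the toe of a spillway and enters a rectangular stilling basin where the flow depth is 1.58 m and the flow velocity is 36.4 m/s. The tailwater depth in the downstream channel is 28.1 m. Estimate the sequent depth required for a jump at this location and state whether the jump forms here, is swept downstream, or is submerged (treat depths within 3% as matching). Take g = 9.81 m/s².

y₂ = 19.9 m; the jump is submerged

Fr₁ = V₁/√(g·y₁) = 36.4/√(9.81×1.58) = 9.25.
Conjugate-depth relation: y₂/y₁ = ½[√(1 + 8Fr₁²) − 1] = ½[√684.9 − 1] = 12.6.
y₂ = 12.6 × 1.58 = 19.9 m.
Tailwater y_tw = 28.1 m: y_tw > y₂, so the jump is submerged.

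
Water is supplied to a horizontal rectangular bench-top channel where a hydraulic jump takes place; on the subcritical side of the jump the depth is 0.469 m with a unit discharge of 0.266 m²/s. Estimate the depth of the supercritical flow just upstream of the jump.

V₂ = q/y₂ = 0.266/0.469 = 0.567 m/s; Fr₂ = V₂/√(g·y₂) = 0.264.
The Bélanger relation is symmetric: y₁/y₂ = ½[√(1 + 8Fr₂²) − 1] = ½[√1.559 − 1] = 0.124.
y₁ = 0.124 × 0.469 = 0.0583 m.

y₁ = 0.0583 m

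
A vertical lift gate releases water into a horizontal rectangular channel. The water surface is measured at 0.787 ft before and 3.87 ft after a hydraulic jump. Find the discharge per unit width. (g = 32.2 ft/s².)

q = 15.1 ft²/s

For a rectangular channel the momentum equation gives q² = ½·g·y₁·y₂·(y₁ + y₂) = ½×32.2×0.787×3.87×4.66 = 228.
q = √228 = 15.1 ft²/s.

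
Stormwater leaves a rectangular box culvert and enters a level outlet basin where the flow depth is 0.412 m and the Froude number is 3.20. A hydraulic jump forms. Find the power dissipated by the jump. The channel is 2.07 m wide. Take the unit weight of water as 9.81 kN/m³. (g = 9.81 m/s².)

Fr₁ = 3.20 (given).
Sequent-depth ratio: y₂/y₁ = ½[√(1 + 8Fr₁²) − 1] = ½[√82.92 − 1] = 4.05.
y₂ = 4.05 × 0.412 = 1.67 m.
Head loss: ΔE = (y₂ − y₁)³/(4y₁y₂) = (1.67 − 0.412)³/(4×0.412×1.67) = 1.99/2.75 = 0.723 m.
V₁ = Fr₁·√(g·y₁) = 3.20×√(9.81×0.412) = 6.43 m/s; q = V₁·y₁ = 2.65 m²/s. Q = q·b = 2.65 × 2.07 = 5.49 m³/s. P = γ·Q·ΔE = 9.81 × 5.49 × 0.723 = 38.9 kW.

P = 38.9 kW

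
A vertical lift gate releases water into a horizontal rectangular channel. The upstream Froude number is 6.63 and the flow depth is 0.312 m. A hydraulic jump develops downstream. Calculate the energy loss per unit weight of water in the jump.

Fr₁ = 6.63 (given).
By Bélanger, y₂/y₁ = ½[√(1 + 8Fr₁²) − 1] = ½[√352.7 − 1] = 8.89.
y₂ = 8.89 × 0.312 = 2.77 m.
V₁ = Fr₁·√(g·y₁) = 6.63×√(9.81×0.312) = 11.6 m/s; q = V₁·y₁ = 3.62 m²/s. V₂ = q/y₂ = 3.62/2.77 = 1.30 m/s. E₁ = y₁ + V₁²/2g = 7.17 m; E₂ = y₂ + V₂²/2g = 2.86 m. ΔE = E₁ − E₂ = 4.31 m.

ΔE = 4.31 m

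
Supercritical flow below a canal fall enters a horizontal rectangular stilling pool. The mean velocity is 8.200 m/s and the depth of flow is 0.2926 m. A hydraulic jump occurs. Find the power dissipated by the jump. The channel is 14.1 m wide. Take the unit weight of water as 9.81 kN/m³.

P = 588.5 kW

Fr₁ = V₁/√(g·y₁) = 8.200/√(9.81×0.2926) = 4.840.
By Bélanger, y₂/y₁ = ½[√(1 + 8Fr₁²) − 1] = ½[√188.40 − 1] = 6.363.
y₂ = 6.363 × 0.2926 = 1.862 m.
Head loss: ΔE = (y₂ − y₁)³/(4y₁y₂) = (1.862 − 0.2926)³/(4×0.2926×1.862) = 3.864/2.179 = 1.773 m.
q = V₁·y₁ = 8.200 × 0.2926 = 2.399 m²/s. Q = q·b = 2.399 × 14.1 = 33.83 m³/s. P = γ·Q·ΔE = 9.81 × 33.83 × 1.773 = 588.5 kW.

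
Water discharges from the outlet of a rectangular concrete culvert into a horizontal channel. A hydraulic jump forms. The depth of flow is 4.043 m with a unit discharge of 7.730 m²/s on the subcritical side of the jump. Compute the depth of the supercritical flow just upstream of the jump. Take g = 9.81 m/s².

y₁ = 0.6430 m

V₂ = q/y₂ = 7.730/4.043 = 1.912 m/s; Fr₂ = V₂/√(g·y₂) = 0.3036.
Since the conjugate-depth ratio holds either way, y₁/y₂ = ½[√(1 + 8Fr₂²) − 1] = ½[√1.7373 − 1] = 0.1590.
y₁ = 0.1590 × 4.043 = 0.6430 m.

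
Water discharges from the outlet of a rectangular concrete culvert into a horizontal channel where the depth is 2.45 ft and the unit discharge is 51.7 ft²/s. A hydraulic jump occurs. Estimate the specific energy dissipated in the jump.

ΔE = 1.44 ft

V₁ = q/y₁ = 51.7/2.45 = 21.1 ft/s. Fr₁ = V₁/√(g·y₁) = 21.1/√(32.2×2.45) = 2.38.
Conjugate-depth relation: y₂/y₁ = ½[√(1 + 8Fr₁²) − 1] = ½[√46.16 − 1] = 2.90.
y₂ = 2.90 × 2.45 = 7.10 ft.
Head loss: ΔE = (y₂ − y₁)³/(4y₁y₂) = (7.10 − 2.45)³/(4×2.45×7.10) = 100/69.6 = 1.44 ft.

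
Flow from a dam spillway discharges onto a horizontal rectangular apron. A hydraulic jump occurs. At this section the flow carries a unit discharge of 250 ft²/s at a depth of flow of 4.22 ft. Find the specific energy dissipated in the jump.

ΔE = 29.2 ft

V₁ = q/y₁ = 250/4.22 = 59.2 ft/s. Fr₁ = V₁/√(g·y₁) = 59.2/√(32.2×4.22) = 5.08.
Bélanger equation: y₂/y₁ = ½[√(1 + 8Fr₁²) − 1] = ½[√207.6 − 1] = 6.70.
y₂ = 6.70 × 4.22 = 28.3 ft.
Head loss: ΔE = (y₂ − y₁)³/(4y₁y₂) = (28.3 − 4.22)³/(4×4.22×28.3) = 13951/478 = 29.2 ft.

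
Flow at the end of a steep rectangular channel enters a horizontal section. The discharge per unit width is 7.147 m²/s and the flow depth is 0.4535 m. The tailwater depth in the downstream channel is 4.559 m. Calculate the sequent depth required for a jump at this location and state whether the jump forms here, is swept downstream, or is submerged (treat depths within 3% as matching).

V₁ = q/y₁ = 7.147/0.4535 = 15.76 m/s. Fr₁ = V₁/√(g·y₁) = 15.76/√(9.81×0.4535) = 7.472.
Conjugate-depth relation: y₂/y₁ = ½[√(1 + 8Fr₁²) − 1] = ½[√447.62 − 1] = 10.08.
y₂ = 10.08 × 0.4535 = 4.571 m.
Tailwater y_tw = 4.559 m: y_tw ≈ y₂, so the jump forms here.

y₂ = 4.571 m; the jump forms here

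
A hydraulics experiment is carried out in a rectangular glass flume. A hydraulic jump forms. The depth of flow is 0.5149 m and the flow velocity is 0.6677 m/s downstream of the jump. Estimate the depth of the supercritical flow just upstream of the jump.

Fr₂ = V₂/√(g·y₂) = 0.6677/√(9.81×0.5149) = 0.2971.
Applying the sequent-depth relation in reverse, y₁/y₂ = ½[√(1 + 8Fr₂²) − 1] = ½[√1.7061 − 1] = 0.1531.
y₁ = 0.1531 × 0.5149 = 0.07882 m.

y₁ = 0.07882 m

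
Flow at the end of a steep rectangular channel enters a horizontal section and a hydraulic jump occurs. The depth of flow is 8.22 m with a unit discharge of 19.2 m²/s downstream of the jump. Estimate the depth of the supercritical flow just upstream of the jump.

y₁ = 0.992 m

V₂ = q/y₂ = 19.2/8.22 = 2.34 m/s; Fr₂ = V₂/√(g·y₂) = 0.260.
The Bélanger relation is symmetric: y₁/y₂ = ½[√(1 + 8Fr₂²) − 1] = ½[√1.541 − 1] = 0.121.
y₁ = 0.121 × 8.22 = 0.992 m.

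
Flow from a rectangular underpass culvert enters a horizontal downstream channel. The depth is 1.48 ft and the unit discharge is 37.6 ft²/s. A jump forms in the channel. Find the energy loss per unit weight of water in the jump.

ΔE = 4.06 ft

V₁ = q/y₁ = 37.6/1.48 = 25.4 ft/s. Fr₁ = V₁/√(g·y₁) = 25.4/√(32.2×1.48) = 3.68.
From the momentum equation for a rectangular channel, y₂/y₁ = ½[√(1 + 8Fr₁²) − 1] = ½[√109.3 − 1] = 4.73.
y₂ = 4.73 × 1.48 = 7.00 ft.
Head loss: ΔE = (y₂ − y₁)³/(4y₁y₂) = (7.00 − 1.48)³/(4×1.48×7.00) = 168/41.4 = 4.06 ft.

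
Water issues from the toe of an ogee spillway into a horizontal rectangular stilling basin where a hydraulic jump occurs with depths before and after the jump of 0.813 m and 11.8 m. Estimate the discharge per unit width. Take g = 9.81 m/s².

q = 24.4 m²/s

For a rectangular channel the momentum equation gives q² = ½·g·y₁·y₂·(y₁ + y₂) = ½×9.81×0.813×11.8×12.6 = 594.
q = √594 = 24.4 m²/s.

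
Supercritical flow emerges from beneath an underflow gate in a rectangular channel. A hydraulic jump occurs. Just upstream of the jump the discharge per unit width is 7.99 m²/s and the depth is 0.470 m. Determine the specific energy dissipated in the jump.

ΔE = 10.0 m

V₁ = q/y₁ = 7.99/0.470 = 17.0 m/s. Fr₁ = V₁/√(g·y₁) = 17.0/√(9.81×0.470) = 7.92.
Bélanger equation: y₂/y₁ = ½[√(1 + 8Fr₁²) − 1] = ½[√502.4 − 1] = 10.7.
y₂ = 10.7 × 0.470 = 5.03 m.
V₂ = q/y₂ = 7.99/5.03 = 1.59 m/s. E₁ = y₁ + V₁²/2g = 15.2 m; E₂ = y₂ + V₂²/2g = 5.16 m. ΔE = E₁ − E₂ = 10.0 m.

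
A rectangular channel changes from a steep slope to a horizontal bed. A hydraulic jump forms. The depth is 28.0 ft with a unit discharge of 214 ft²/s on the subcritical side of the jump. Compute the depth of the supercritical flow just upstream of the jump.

y₁ = 3.25 ft

V₂ = q/y₂ = 214/28.0 = 7.64 ft/s; Fr₂ = V₂/√(g·y₂) = 0.255.
The Bélanger relation is symmetric: y₁/y₂ = ½[√(1 + 8Fr₂²) − 1] = ½[√1.518 − 1] = 0.116.
y₁ = 0.116 × 28.0 = 3.25 ft.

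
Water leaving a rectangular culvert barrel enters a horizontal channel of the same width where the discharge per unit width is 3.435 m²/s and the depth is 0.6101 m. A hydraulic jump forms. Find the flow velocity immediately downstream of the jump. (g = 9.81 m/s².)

V₂ = 2.016 m/s

V₁ = q/y₁ = 3.435/0.6101 = 5.630 m/s. Fr₁ = V₁/√(g·y₁) = 5.630/√(9.81×0.6101) = 2.301.
From the momentum equation for a rectangular channel, y₂/y₁ = ½[√(1 + 8Fr₁²) − 1] = ½[√43.371 − 1] = 2.793.
y₂ = 2.793 × 0.6101 = 1.704 m.
V₂ = q/y₂ = 3.435/1.704 = 2.016 m/s.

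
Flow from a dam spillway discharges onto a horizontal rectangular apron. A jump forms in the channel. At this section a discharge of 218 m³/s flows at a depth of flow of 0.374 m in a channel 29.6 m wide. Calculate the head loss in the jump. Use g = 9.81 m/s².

ΔE = 14.8 m

q = Q/b = 218/29.6 = 7.36 m²/s; V₁ = q/y₁ = 19.7 m/s. Fr₁ = V₁/√(g·y₁) = 10.3.
By Bélanger, y₂/y₁ = ½[√(1 + 8Fr₁²) − 1] = ½[√846.5 − 1] = 14.0.
y₂ = 14.0 × 0.374 = 5.25 m.
V₂ = q/y₂ = 7.36/5.25 = 1.40 m/s. E₁ = y₁ + V₁²/2g = 20.1 m; E₂ = y₂ + V₂²/2g = 5.35 m. ΔE = E₁ − E₂ = 14.8 m.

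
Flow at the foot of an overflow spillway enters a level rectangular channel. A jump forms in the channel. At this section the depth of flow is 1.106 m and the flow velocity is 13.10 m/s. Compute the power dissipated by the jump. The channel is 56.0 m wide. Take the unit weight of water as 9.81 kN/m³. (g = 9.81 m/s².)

P = 30488 kW

Fr₁ = V₁/√(g·y₁) = 13.10/√(9.81×1.106) = 3.977.
Sequent-depth ratio: y₂/y₁ = ½[√(1 + 8Fr₁²) − 1] = ½[√127.53 − 1] = 5.147.
y₂ = 5.147 × 1.106 = 5.692 m.
q = V₁·y₁ = 13.10 × 1.106 = 14.49 m²/s. V₂ = q/y₂ = 14.49/5.692 = 2.545 m/s. E₁ = y₁ + V₁²/2g = 9.853 m; E₂ = y₂ + V₂²/2g = 6.022 m. ΔE = E₁ − E₂ = 3.830 m.
Q = q·b = 14.49 × 56.0 = 811.4 m³/s. P = γ·Q·ΔE = 9.81 × 811.4 × 3.830 = 30488 kW.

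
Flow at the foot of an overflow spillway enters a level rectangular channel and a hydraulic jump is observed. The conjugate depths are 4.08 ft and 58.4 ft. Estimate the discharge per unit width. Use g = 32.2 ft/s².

For a rectangular channel the momentum equation gives q² = ½·g·y₁·y₂·(y₁ + y₂) = ½×32.2×4.08×58.4×62.5 = 239684.
q = √239684 = 490 ft²/s.

q = 490 ft²/s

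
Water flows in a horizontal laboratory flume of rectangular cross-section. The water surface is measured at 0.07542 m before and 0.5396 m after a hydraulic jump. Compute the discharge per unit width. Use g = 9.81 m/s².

q = 0.3504 m²/s

For a rectangular channel the momentum equation gives q² = ½·g·y₁·y₂·(y₁ + y₂) = ½×9.81×0.07542×0.5396×0.6150 = 0.1228.
q = √0.1228 = 0.3504 m²/s.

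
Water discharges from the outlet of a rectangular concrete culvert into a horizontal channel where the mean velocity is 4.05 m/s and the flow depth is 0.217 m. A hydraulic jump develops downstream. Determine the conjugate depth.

y₂ = 0.750 m

Fr₁ = V₁/√(g·y₁) = 4.05/√(9.81×0.217) = 2.78.
Conjugate-depth relation: y₂/y₁ = ½[√(1 + 8Fr₁²) − 1] = ½[√62.64 − 1] = 3.46.
y₂ = 3.46 × 0.217 = 0.750 m.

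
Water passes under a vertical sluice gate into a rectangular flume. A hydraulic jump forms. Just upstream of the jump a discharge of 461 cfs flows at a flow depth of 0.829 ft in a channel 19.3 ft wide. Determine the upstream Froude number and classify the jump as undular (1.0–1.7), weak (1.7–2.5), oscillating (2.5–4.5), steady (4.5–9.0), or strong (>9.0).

Fr₁ = 5.58; steady jump

q = Q/b = 461/19.3 = 23.9 ft²/s; V₁ = q/y₁ = 28.8 ft/s. Fr₁ = V₁/√(g·y₁) = 5.58.
Fr₁ = 5.58 lies in the steady range.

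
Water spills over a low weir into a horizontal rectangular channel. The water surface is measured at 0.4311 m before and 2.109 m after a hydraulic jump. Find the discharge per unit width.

q = 3.366 m²/s

For a rectangular channel the momentum equation gives q² = ½·g·y₁·y₂·(y₁ + y₂) = ½×9.81×0.4311×2.109×2.540 = 11.33.
q = √11.33 = 3.366 m²/s.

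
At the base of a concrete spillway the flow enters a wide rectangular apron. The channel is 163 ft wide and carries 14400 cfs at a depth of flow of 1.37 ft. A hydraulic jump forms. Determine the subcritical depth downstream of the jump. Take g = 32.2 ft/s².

q = Q/b = 14400/163 = 88.3 ft²/s; V₁ = q/y₁ = 64.5 ft/s. Fr₁ = V₁/√(g·y₁) = 9.71.
Sequent-depth ratio: y₂/y₁ = ½[√(1 + 8Fr₁²) − 1] = ½[√755.1 − 1] = 13.2.
y₂ = 13.2 × 1.37 = 18.1 ft.

y₂ = 18.1 ft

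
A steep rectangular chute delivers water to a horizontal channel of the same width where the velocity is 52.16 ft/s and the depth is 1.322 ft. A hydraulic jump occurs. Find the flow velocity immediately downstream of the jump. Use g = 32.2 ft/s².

Fr₁ = V₁/√(g·y₁) = 52.16/√(32.2×1.322) = 7.995.
Bélanger equation: y₂/y₁ = ½[√(1 + 8Fr₁²) − 1] = ½[√512.30 − 1] = 10.82.
y₂ = 10.82 × 1.322 = 14.30 ft.
q = V₁·y₁ = 52.16 × 1.322 = 68.96 ft²/s.
V₂ = q/y₂ = 68.96/14.30 = 4.822 ft/s.

V₂ = 4.822 ft/s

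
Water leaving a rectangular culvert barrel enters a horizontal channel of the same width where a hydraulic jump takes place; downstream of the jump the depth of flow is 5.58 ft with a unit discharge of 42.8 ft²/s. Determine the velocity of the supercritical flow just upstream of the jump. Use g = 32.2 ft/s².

V₂ = q/y₂ = 42.8/5.58 = 7.67 ft/s; Fr₂ = V₂/√(g·y₂) = 0.572.
Applying the sequent-depth relation in reverse, y₁/y₂ = ½[√(1 + 8Fr₂²) − 1] = ½[√3.620 − 1] = 0.451.
y₁ = 0.451 × 5.58 = 2.52 ft.
V₁ = q/y₁ = 42.8/2.52 = 17.0 ft/s.

V₁ = 17.0 ft/s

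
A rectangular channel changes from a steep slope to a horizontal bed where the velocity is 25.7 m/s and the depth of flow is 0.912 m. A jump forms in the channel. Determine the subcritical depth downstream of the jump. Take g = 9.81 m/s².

Fr₁ = V₁/√(g·y₁) = 25.7/√(9.81×0.912) = 8.59.
By Bélanger, y₂/y₁ = ½[√(1 + 8Fr₁²) − 1] = ½[√591.6 − 1] = 11.7.
y₂ = 11.7 × 0.912 = 10.6 m.

y₂ = 10.6 m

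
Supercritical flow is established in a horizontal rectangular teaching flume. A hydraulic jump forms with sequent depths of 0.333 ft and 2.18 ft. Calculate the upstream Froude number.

For a rectangular channel the momentum equation gives q² = ½·g·y₁·y₂·(y₁ + y₂) = ½×32.2×0.333×2.18×2.51 = 29.4.
q = √29.4 = 5.42 ft²/s.
V₁ = q/y₁ = 16.3 ft/s; Fr₁ = V₁/√(g·y₁) = 4.97.

Fr₁ = 4.97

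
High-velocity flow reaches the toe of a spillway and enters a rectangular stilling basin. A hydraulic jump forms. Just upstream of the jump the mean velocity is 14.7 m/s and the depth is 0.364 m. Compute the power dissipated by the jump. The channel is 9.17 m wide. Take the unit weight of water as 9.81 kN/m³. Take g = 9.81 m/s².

P = 3587 kW

Fr₁ = V₁/√(g·y₁) = 14.7/√(9.81×0.364) = 7.78.
Bélanger equation: y₂/y₁ = ½[√(1 + 8Fr₁²) − 1] = ½[√485.1 − 1] = 10.5.
y₂ = 10.5 × 0.364 = 3.83 m.
q = V₁·y₁ = 14.7 × 0.364 = 5.35 m²/s. V₂ = q/y₂ = 5.35/3.83 = 1.40 m/s. E₁ = y₁ + V₁²/2g = 11.4 m; E₂ = y₂ + V₂²/2g = 3.93 m. ΔE = E₁ − E₂ = 7.45 m.
Q = q·b = 5.35 × 9.17 = 49.1 m³/s. P = γ·Q·ΔE = 9.81 × 49.1 × 7.45 = 3587 kW.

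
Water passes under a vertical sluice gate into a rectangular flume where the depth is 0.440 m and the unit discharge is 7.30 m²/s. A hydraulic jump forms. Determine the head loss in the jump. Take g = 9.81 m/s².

V₁ = q/y₁ = 7.30/0.440 = 16.6 m/s. Fr₁ = V₁/√(g·y₁) = 16.6/√(9.81×0.440) = 7.99.
From the momentum equation for a rectangular channel, y₂/y₁ = ½[√(1 + 8Fr₁²) − 1] = ½[√511.2 − 1] = 10.8.
y₂ = 10.8 × 0.440 = 4.75 m.
V₂ = q/y₂ = 7.30/4.75 = 1.54 m/s. E₁ = y₁ + V₁²/2g = 14.5 m; E₂ = y₂ + V₂²/2g = 4.87 m. ΔE = E₁ − E₂ = 9.60 m.

ΔE = 9.60 m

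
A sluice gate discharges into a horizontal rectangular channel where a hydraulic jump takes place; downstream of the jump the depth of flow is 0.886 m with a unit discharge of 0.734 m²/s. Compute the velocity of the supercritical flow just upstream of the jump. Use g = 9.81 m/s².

V₁ = 5.97 m/s

V₂ = q/y₂ = 0.734/0.886 = 0.828 m/s; Fr₂ = V₂/√(g·y₂) = 0.281.
From the momentum equation (using Fr₂), y₁/y₂ = ½[√(1 + 8Fr₂²) − 1] = ½[√1.632 − 1] = 0.139.
y₁ = 0.139 × 0.886 = 0.123 m.
V₁ = q/y₁ = 0.734/0.123 = 5.97 m/s.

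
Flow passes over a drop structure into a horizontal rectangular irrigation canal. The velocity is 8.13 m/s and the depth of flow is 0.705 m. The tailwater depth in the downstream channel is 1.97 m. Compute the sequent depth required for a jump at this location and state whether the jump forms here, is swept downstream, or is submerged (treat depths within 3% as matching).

y₂ = 2.75 m; the jump is swept downstream

Fr₁ = V₁/√(g·y₁) = 8.13/√(9.81×0.705) = 3.09.
From the momentum equation for a rectangular channel, y₂/y₁ = ½[√(1 + 8Fr₁²) − 1] = ½[√77.46 − 1] = 3.90.
y₂ = 3.90 × 0.705 = 2.75 m.
Tailwater y_tw = 1.97 m: y_tw < y₂, so the jump is swept downstream.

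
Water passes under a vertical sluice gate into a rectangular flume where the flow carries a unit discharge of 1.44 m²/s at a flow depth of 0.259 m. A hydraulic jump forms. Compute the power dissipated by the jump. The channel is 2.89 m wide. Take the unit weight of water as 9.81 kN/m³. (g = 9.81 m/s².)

P = 24.5 kW

V₁ = q/y₁ = 1.44/0.259 = 5.56 m/s. Fr₁ = V₁/√(g·y₁) = 5.56/√(9.81×0.259) = 3.49.
From the momentum equation for a rectangular channel, y₂/y₁ = ½[√(1 + 8Fr₁²) − 1] = ½[√98.33 − 1] = 4.46.
y₂ = 4.46 × 0.259 = 1.15 m.
V₂ = q/y₂ = 1.44/1.15 = 1.25 m/s. E₁ = y₁ + V₁²/2g = 1.83 m; E₂ = y₂ + V₂²/2g = 1.23 m. ΔE = E₁ − E₂ = 0.601 m.
Q = q·b = 1.44 × 2.89 = 4.16 m³/s. P = γ·Q·ΔE = 9.81 × 4.16 × 0.601 = 24.5 kW.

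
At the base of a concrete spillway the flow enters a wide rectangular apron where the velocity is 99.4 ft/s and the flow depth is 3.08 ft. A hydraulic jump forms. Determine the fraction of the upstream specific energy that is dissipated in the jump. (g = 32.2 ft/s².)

ΔE/E₁ = 0.727 (72.7%)

Fr₁ = V₁/√(g·y₁) = 99.4/√(32.2×3.08) = 9.98.
By Bélanger, y₂/y₁ = ½[√(1 + 8Fr₁²) − 1] = ½[√798.0 − 1] = 13.6.
y₂ = 13.6 × 3.08 = 42.0 ft.
E₁ = y₁ + V₁²/2g = 157 ft. ΔE = (y₂ − y₁)³/(4y₁y₂) = 114 ft. ΔE/E₁ = 114/157 = 0.727.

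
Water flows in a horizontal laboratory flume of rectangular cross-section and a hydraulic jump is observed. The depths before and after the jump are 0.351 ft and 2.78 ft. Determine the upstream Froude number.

Fr₁ = 5.94

For a rectangular channel the momentum equation gives q² = ½·g·y₁·y₂·(y₁ + y₂) = ½×32.2×0.351×2.78×3.13 = 49.2.
q = √49.2 = 7.01 ft²/s.
V₁ = q/y₁ = 20.0 ft/s; Fr₁ = V₁/√(g·y₁) = 5.94.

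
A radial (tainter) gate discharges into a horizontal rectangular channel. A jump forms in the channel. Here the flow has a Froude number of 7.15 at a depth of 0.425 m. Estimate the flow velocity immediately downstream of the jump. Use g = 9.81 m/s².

Fr₁ = 7.15 (given).
From the momentum equation for a rectangular channel, y₂/y₁ = ½[√(1 + 8Fr₁²) − 1] = ½[√410.0 − 1] = 9.62.
y₂ = 9.62 × 0.425 = 4.09 m.
V₁ = Fr₁·√(g·y₁) = 7.15×√(9.81×0.425) = 14.6 m/s; q = V₁·y₁ = 6.20 m²/s.
V₂ = q/y₂ = 6.20/4.09 = 1.52 m/s.

V₂ = 1.52 m/s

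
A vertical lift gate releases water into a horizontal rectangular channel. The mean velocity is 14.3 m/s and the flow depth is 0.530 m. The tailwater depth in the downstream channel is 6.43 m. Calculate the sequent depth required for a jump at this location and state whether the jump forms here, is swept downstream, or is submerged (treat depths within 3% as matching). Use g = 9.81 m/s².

Fr₁ = V₁/√(g·y₁) = 14.3/√(9.81×0.530) = 6.27.
From the momentum equation for a rectangular channel, y₂/y₁ = ½[√(1 + 8Fr₁²) − 1] = ½[√315.6 − 1] = 8.38.
y₂ = 8.38 × 0.530 = 4.44 m.
Tailwater y_tw = 6.43 m: y_tw > y₂, so the jump is submerged.

y₂ = 4.44 m; the jump is submerged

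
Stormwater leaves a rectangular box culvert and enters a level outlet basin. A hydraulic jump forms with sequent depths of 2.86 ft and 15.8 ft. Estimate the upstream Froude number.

For a rectangular channel the momentum equation gives q² = ½·g·y₁·y₂·(y₁ + y₂) = ½×32.2×2.86×15.8×18.7 = 13576.
q = √13576 = 117 ft²/s.
V₁ = q/y₁ = 40.7 ft/s; Fr₁ = V₁/√(g·y₁) = 4.25.

Fr₁ = 4.25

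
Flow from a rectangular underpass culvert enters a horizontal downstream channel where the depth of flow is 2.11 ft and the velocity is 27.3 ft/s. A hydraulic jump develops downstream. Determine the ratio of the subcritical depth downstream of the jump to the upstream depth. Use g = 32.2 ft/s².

Fr₁ = V₁/√(g·y₁) = 27.3/√(32.2×2.11) = 3.31.
From the momentum equation for a rectangular channel, y₂/y₁ = ½[√(1 + 8Fr₁²) − 1] = ½[√88.76 − 1] = 4.21.

y₂/y₁ = 4.21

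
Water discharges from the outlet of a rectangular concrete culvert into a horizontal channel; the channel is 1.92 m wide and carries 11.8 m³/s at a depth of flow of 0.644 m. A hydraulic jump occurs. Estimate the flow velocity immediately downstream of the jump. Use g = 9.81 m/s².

V₂ = 1.95 m/s

q = Q/b = 11.8/1.92 = 6.15 m²/s; V₁ = q/y₁ = 9.54 m/s. Fr₁ = V₁/√(g·y₁) = 3.80.
By Bélanger, y₂/y₁ = ½[√(1 + 8Fr₁²) − 1] = ½[√116.3 − 1] = 4.89.
y₂ = 4.89 × 0.644 = 3.15 m.
V₂ = q/y₂ = 6.15/3.15 = 1.95 m/s.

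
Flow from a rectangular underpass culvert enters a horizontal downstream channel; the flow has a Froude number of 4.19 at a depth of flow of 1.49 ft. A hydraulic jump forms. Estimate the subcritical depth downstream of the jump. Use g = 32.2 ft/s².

y₂ = 8.12 ft

Fr₁ = 4.19 (given).
Conjugate-depth relation: y₂/y₁ = ½[√(1 + 8Fr₁²) − 1] = ½[√141.4 − 1] = 5.45.
y₂ = 5.45 × 1.49 = 8.12 ft.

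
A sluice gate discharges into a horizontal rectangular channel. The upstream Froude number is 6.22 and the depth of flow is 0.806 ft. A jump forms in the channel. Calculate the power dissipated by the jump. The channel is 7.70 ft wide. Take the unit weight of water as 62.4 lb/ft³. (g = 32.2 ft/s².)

P = 211 hp

Fr₁ = 6.22 (given).
From the momentum equation for a rectangular channel, y₂/y₁ = ½[√(1 + 8Fr₁²) − 1] = ½[√310.5 − 1] = 8.31.
y₂ = 8.31 × 0.806 = 6.70 ft.
Head loss: ΔE = (y₂ − y₁)³/(4y₁y₂) = (6.70 − 0.806)³/(4×0.806×6.70) = 205/21.6 = 9.47 ft.
V₁ = Fr₁·√(g·y₁) = 6.22×√(32.2×0.806) = 31.7 ft/s; q = V₁·y₁ = 25.5 ft²/s. Q = q·b = 25.5 × 7.70 = 197 cfs. P = γ·Q·ΔE/550 = 62.4 × 197 × 9.47 / 550 = 211 hp.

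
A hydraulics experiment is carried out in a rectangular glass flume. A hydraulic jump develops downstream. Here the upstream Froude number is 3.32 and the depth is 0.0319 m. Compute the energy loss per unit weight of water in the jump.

ΔE = 0.0632 m

Fr₁ = 3.32 (given).
By Bélanger, y₂/y₁ = ½[√(1 + 8Fr₁²) − 1] = ½[√89.18 − 1] = 4.22.
y₂ = 4.22 × 0.0319 = 0.135 m.
V₁ = Fr₁·√(g·y₁) = 3.32×√(9.81×0.0319) = 1.86 m/s; q = V₁·y₁ = 0.0592 m²/s. V₂ = q/y₂ = 0.0592/0.135 = 0.440 m/s. E₁ = y₁ + V₁²/2g = 0.208 m; E₂ = y₂ + V₂²/2g = 0.145 m. ΔE = E₁ − E₂ = 0.0632 m.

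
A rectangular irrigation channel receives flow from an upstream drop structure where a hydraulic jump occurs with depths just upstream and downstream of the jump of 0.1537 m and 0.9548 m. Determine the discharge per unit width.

For a rectangular channel the momentum equation gives q² = ½·g·y₁·y₂·(y₁ + y₂) = ½×9.81×0.1537×0.9548×1.109 = 0.7979.
q = √0.7979 = 0.8933 m²/s.

q = 0.8933 m²/s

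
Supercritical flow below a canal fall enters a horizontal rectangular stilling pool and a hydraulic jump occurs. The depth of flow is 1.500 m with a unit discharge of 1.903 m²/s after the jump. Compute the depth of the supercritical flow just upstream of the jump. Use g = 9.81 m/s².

V₂ = q/y₂ = 1.903/1.500 = 1.269 m/s; Fr₂ = V₂/√(g·y₂) = 0.3307.
Since the conjugate-depth ratio holds either way, y₁/y₂ = ½[√(1 + 8Fr₂²) − 1] = ½[√1.8750 − 1] = 0.1847.
y₁ = 0.1847 × 1.500 = 0.2770 m.

y₁ = 0.2770 m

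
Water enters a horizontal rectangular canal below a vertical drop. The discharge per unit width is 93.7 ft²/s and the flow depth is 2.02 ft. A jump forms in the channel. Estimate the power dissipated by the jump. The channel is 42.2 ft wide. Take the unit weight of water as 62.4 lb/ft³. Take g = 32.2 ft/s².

V₁ = q/y₁ = 93.7/2.02 = 46.4 ft/s. Fr₁ = V₁/√(g·y₁) = 46.4/√(32.2×2.02) = 5.75.
Conjugate-depth relation: y₂/y₁ = ½[√(1 + 8Fr₁²) − 1] = ½[√265.6 − 1] = 7.65.
y₂ = 7.65 × 2.02 = 15.5 ft.
V₂ = q/y₂ = 93.7/15.5 = 6.06 ft/s. E₁ = y₁ + V₁²/2g = 35.4 ft; E₂ = y₂ + V₂²/2g = 16.0 ft. ΔE = E₁ − E₂ = 19.4 ft.
Q = q·b = 93.7 × 42.2 = 3954 cfs. P = γ·Q·ΔE/550 = 62.4 × 3954 × 19.4 / 550 = 8707 hp.

P = 8707 hp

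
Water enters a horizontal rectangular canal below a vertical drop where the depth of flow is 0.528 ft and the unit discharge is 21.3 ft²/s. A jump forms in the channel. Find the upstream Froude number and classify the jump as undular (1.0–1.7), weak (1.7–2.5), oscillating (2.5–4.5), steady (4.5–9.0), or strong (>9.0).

Fr₁ = 9.78; strong jump

V₁ = q/y₁ = 21.3/0.528 = 40.3 ft/s. Fr₁ = V₁/√(g·y₁) = 40.3/√(32.2×0.528) = 9.78.
Fr₁ = 9.78 lies in the strong range.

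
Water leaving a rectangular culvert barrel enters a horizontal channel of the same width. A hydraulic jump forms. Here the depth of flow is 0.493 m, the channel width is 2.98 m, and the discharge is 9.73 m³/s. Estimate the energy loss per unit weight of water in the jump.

q = Q/b = 9.73/2.98 = 3.27 m²/s; V₁ = q/y₁ = 6.62 m/s. Fr₁ = V₁/√(g·y₁) = 3.01.
Conjugate-depth relation: y₂/y₁ = ½[√(1 + 8Fr₁²) − 1] = ½[√73.56 − 1] = 3.79.
y₂ = 3.79 × 0.493 = 1.87 m.
Head loss: ΔE = (y₂ − y₁)³/(4y₁y₂) = (1.87 − 0.493)³/(4×0.493×1.87) = 2.60/3.68 = 0.705 m.

ΔE = 0.705 m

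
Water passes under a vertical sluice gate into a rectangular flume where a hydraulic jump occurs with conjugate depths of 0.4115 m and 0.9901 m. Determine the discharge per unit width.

For a rectangular channel the momentum equation gives q² = ½·g·y₁·y₂·(y₁ + y₂) = ½×9.81×0.4115×0.9901×1.402 = 2.801.
q = √2.801 = 1.674 m²/s.

q = 1.674 m²/s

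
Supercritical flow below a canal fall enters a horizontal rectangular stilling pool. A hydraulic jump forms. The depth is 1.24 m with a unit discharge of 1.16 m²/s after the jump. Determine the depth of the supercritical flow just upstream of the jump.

V₂ = q/y₂ = 1.16/1.24 = 0.935 m/s; Fr₂ = V₂/√(g·y₂) = 0.268.
Since the conjugate-depth ratio holds either way, y₁/y₂ = ½[√(1 + 8Fr₂²) − 1] = ½[√1.576 − 1] = 0.128.
y₁ = 0.128 × 1.24 = 0.158 m.

y₁ = 0.158 m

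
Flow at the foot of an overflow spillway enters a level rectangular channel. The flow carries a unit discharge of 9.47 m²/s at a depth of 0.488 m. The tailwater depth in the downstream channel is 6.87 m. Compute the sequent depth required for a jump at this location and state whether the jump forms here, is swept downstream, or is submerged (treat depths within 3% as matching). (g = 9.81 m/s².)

V₁ = q/y₁ = 9.47/0.488 = 19.4 m/s. Fr₁ = V₁/√(g·y₁) = 19.4/√(9.81×0.488) = 8.87.
By Bélanger, y₂/y₁ = ½[√(1 + 8Fr₁²) − 1] = ½[√630.3 − 1] = 12.1.
y₂ = 12.1 × 0.488 = 5.88 m.
Tailwater y_tw = 6.87 m: y_tw > y₂, so the jump is submerged.

y₂ = 5.88 m; the jump is submerged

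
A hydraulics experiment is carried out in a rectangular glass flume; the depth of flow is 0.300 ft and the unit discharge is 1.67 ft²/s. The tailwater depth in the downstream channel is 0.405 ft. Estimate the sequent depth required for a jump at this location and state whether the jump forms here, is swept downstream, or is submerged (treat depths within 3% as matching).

y₂ = 0.625 ft; the jump is swept downstream

V₁ = q/y₁ = 1.67/0.300 = 5.57 ft/s. Fr₁ = V₁/√(g·y₁) = 5.57/√(32.2×0.300) = 1.79.
Sequent-depth ratio: y₂/y₁ = ½[√(1 + 8Fr₁²) − 1] = ½[√26.66 − 1] = 2.08.
y₂ = 2.08 × 0.300 = 0.625 ft.
Tailwater y_tw = 0.405 ft: y_tw < y₂, so the jump is swept downstream.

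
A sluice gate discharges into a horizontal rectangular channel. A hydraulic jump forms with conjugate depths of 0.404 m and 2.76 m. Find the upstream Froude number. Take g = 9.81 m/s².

For a rectangular channel the momentum equation gives q² = ½·g·y₁·y₂·(y₁ + y₂) = ½×9.81×0.404×2.76×3.16 = 17.3.
q = √17.3 = 4.16 m²/s.
V₁ = q/y₁ = 10.3 m/s; Fr₁ = V₁/√(g·y₁) = 5.17.

Fr₁ = 5.17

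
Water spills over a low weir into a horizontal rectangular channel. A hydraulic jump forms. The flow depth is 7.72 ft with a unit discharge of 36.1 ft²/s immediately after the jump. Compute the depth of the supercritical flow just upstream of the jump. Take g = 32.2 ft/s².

y₁ = 1.18 ft

V₂ = q/y₂ = 36.1/7.72 = 4.68 ft/s; Fr₂ = V₂/√(g·y₂) = 0.297.
Applying the sequent-depth relation in reverse, y₁/y₂ = ½[√(1 + 8Fr₂²) − 1] = ½[√1.704 − 1] = 0.153.
y₁ = 0.153 × 7.72 = 1.18 ft.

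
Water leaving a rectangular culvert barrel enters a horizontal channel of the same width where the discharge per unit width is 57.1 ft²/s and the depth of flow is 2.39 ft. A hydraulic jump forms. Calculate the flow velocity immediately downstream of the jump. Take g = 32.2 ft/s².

V₁ = q/y₁ = 57.1/2.39 = 23.9 ft/s. Fr₁ = V₁/√(g·y₁) = 23.9/√(32.2×2.39) = 2.72.
Bélanger equation: y₂/y₁ = ½[√(1 + 8Fr₁²) − 1] = ½[√60.34 − 1] = 3.38.
y₂ = 3.38 × 2.39 = 8.09 ft.
V₂ = q/y₂ = 57.1/8.09 = 7.06 ft/s.

V₂ = 7.06 ft/s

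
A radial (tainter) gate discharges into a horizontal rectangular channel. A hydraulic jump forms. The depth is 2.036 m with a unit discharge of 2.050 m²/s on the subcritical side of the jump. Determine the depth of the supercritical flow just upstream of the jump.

V₂ = q/y₂ = 2.050/2.036 = 1.007 m/s; Fr₂ = V₂/√(g·y₂) = 0.2253.
Applying the sequent-depth relation in reverse, y₁/y₂ = ½[√(1 + 8Fr₂²) − 1] = ½[√1.4061 − 1] = 0.09289.
y₁ = 0.09289 × 2.036 = 0.1891 m.

y₁ = 0.1891 m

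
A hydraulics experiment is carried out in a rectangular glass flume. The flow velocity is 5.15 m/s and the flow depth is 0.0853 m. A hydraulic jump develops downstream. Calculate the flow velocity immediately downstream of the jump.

V₂ = 0.689 m/s

Fr₁ = V₁/√(g·y₁) = 5.15/√(9.81×0.0853) = 5.63.
Conjugate-depth relation: y₂/y₁ = ½[√(1 + 8Fr₁²) − 1] = ½[√254.6 − 1] = 7.48.
y₂ = 7.48 × 0.0853 = 0.638 m.
q = V₁·y₁ = 5.15 × 0.0853 = 0.439 m²/s.
V₂ = q/y₂ = 0.439/0.638 = 0.689 m/s.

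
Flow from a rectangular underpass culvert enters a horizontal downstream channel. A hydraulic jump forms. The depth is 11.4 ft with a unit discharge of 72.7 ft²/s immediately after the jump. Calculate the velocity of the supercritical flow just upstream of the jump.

V₁ = 34.2 ft/s

V₂ = q/y₂ = 72.7/11.4 = 6.38 ft/s; Fr₂ = V₂/√(g·y₂) = 0.333.
The Bélanger relation is symmetric: y₁/y₂ = ½[√(1 + 8Fr₂²) − 1] = ½[√1.886 − 1] = 0.187.
y₁ = 0.187 × 11.4 = 2.13 ft.
V₁ = q/y₁ = 72.7/2.13 = 34.2 ft/s.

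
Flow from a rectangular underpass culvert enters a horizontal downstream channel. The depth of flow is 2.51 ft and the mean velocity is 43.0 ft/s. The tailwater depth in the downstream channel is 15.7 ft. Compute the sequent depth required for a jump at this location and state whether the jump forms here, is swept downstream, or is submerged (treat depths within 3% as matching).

y₂ = 15.8 ft; the jump forms here

Fr₁ = V₁/√(g·y₁) = 43.0/√(32.2×2.51) = 4.78.
Bélanger equation: y₂/y₁ = ½[√(1 + 8Fr₁²) − 1] = ½[√184.0 − 1] = 6.28.
y₂ = 6.28 × 2.51 = 15.8 ft.
Tailwater y_tw = 15.7 ft: y_tw ≈ y₂, so the jump forms here.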